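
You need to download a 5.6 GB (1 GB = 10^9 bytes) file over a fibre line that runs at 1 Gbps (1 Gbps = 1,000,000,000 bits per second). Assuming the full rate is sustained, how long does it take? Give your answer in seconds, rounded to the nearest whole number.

5.6 GB = 5,600,000,000 bytes = 44,800,000,000 bits
1 Gbps = 1,000,000,000 bits/s
time = 44,800,000,000 / 1,000,000,000 = 45 s

45 seconds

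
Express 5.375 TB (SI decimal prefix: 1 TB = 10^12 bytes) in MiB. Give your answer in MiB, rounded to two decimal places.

5.375 TB × 1,000,000,000,000 bytes/TB = 5,375,000,000,000 bytes
1 MiB = 2^20 bytes = 1,048,576 bytes
5,375,000,000,000 / 1,048,576 = 5,125,999.45 MiB

5,125,999.45 MiB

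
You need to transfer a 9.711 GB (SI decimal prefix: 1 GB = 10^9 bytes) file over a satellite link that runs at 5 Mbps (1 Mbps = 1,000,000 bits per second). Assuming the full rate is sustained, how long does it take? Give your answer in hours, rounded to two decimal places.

9.711 GB = 9,711,000,000 bytes = 77,688,000,000 bits
5 Mbps = 5,000,000 bits/s
time = 77,688,000,000 / 5,000,000 = 15,537.6000 s
15,537.6000 s / 3600 = 4.32 hours

4.32 hours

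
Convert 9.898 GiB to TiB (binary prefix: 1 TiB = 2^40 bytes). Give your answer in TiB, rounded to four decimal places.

0.0097 TiB

9.898 GiB × 1,073,741,824 bytes/GiB = 10,627,896,573.952 bytes
1 TiB = 2^40 bytes = 1,099,511,627,776 bytes
10,627,896,573.952 / 1,099,511,627,776 = 0.0097 TiB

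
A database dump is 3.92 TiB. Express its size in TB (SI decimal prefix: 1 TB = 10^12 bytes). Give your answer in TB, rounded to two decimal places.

3.92 TiB × 1,099,511,627,776 bytes/TiB = 4,310,085,580,881.92 bytes
1 TB = 10^12 bytes = 1,000,000,000,000 bytes
4,310,085,580,881.92 / 1,000,000,000,000 = 4.31 TB

4.31 TB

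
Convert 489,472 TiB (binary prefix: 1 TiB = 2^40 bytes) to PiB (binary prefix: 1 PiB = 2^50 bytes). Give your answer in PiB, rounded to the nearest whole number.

489,472 TiB = 489,472 × 2^40 bytes = 538,180,155,470,774,272 bytes
1 PiB = 1,125,899,906,842,624 bytes
538,180,155,470,774,272 / 1,125,899,906,842,624 = 478 PiB

478 PiB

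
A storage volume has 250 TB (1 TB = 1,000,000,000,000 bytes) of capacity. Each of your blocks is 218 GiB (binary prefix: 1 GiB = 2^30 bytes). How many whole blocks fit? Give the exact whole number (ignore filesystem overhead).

Capacity: 250 TB = 250,000,000,000,000 bytes
Per item: 218 GiB = 234,075,717,632 bytes
⌊250,000,000,000,000 / 234,075,717,632⌋ = 1,068

1,068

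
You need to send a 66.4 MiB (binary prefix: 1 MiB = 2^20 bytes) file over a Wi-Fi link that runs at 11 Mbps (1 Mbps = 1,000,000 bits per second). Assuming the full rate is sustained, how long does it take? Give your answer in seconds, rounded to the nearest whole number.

51 seconds

66.4 MiB = 69,625,446.4 bytes = 557,003,571.2 bits
11 Mbps = 11,000,000 bits/s
time = 557,003,571.2 / 11,000,000 = 51 s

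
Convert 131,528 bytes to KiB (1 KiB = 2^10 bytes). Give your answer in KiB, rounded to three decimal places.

131,528 bytes given.
1 KiB = 2^10 bytes = 1,024 bytes
131,528 / 1,024 = 128.445 KiB

128.445 KiB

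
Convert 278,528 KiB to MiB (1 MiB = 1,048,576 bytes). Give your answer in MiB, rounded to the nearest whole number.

272 MiB

278,528 KiB = 278,528 × 2^10 bytes = 285,212,672 bytes
1 MiB = 1,048,576 bytes
285,212,672 / 1,048,576 = 272 MiB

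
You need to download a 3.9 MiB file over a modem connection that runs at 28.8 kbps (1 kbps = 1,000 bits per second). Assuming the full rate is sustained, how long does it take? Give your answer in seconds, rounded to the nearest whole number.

3.9 MiB = 4,089,446.4 bytes = 32,715,571.2 bits
28.8 kbps = 28,800 bits/s
time = 32,715,571.2 / 28,800 = 1,136 s

1,136 seconds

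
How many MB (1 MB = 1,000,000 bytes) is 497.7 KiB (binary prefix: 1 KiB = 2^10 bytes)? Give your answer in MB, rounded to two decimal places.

0.51 MB

497.7 KiB = 497.7 × 2^10 bytes = 509,644.8 bytes
1 MB = 1,000,000 bytes
509,644.8 / 1,000,000 = 0.51 MB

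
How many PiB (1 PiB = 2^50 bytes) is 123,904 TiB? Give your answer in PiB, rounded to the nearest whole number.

121 PiB

123,904 TiB = 123,904 × 2^40 bytes = 136,233,888,727,957,504 bytes
1 PiB = 1,125,899,906,842,624 bytes
136,233,888,727,957,504 / 1,125,899,906,842,624 = 121 PiB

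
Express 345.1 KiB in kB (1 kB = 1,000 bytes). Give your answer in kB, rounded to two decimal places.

353.38 kB

345.1 KiB = 345.1 × 2^10 bytes = 353,382.4 bytes
1 kB = 1,000 bytes
353,382.4 / 1,000 = 353.38 kB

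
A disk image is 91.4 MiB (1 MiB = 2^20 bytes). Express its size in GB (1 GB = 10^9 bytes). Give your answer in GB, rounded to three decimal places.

0.096 GB

91.4 MiB = 91.4 × 2^20 bytes = 95,839,846.4 bytes
1 GB = 10^9 bytes = 1,000,000,000 bytes
95,839,846.4 / 1,000,000,000 = 0.096 GB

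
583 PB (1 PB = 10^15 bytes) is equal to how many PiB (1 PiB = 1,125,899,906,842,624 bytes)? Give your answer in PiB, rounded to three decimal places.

517.808 PiB

583 PB = 583 × 10^15 bytes = 583,000,000,000,000,000 bytes
1 PiB = 2^50 bytes = 1,125,899,906,842,624 bytes
583,000,000,000,000,000 / 1,125,899,906,842,624 = 517.808 PiB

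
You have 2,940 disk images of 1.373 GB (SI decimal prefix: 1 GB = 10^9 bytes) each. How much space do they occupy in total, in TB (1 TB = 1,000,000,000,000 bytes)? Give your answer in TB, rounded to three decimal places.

4.037 TB

Total = 2,940 × 1.373 GB = 4036.62 GB
= 4036.62 × 1,000,000,000 bytes = 4,036,620,000,000 bytes
1 TB = 1,000,000,000,000 bytes
4,036,620,000,000 / 1,000,000,000,000 = 4.037 TB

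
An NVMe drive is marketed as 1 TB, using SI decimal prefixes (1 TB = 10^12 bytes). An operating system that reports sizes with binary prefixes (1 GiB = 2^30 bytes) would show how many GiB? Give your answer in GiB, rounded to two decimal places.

931.32 GiB

1 TB = 1 × 10^12 bytes = 1,000,000,000,000 bytes
1 GiB = 2^30 bytes = 1,073,741,824 bytes
1,000,000,000,000 / 1,073,741,824 = 931.32 GiB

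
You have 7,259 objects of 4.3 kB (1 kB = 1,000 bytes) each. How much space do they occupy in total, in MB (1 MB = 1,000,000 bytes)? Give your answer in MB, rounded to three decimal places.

Total = 7,259 × 4.3 kB = 31213.7 kB
= 31213.7 × 1,000 bytes = 31,213,700 bytes
1 MB = 1,000,000 bytes
31,213,700 / 1,000,000 = 31.214 MB

31.214 MB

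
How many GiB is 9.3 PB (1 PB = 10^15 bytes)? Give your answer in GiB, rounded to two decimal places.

8,661,299.94 GiB

9.3 PB = 9.3 × 10^15 bytes = 9,300,000,000,000,000 bytes
1 GiB = 2^30 bytes = 1,073,741,824 bytes
9,300,000,000,000,000 / 1,073,741,824 = 8,661,299.94 GiB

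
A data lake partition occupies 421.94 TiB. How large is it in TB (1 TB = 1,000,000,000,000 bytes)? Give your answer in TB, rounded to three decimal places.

463.928 TB

421.94 TiB = 421.94 × 2^40 bytes = 463,927,936,223,805.44 bytes
1 TB = 1,000,000,000,000 bytes
463,927,936,223,805.44 / 1,000,000,000,000 = 463.928 TB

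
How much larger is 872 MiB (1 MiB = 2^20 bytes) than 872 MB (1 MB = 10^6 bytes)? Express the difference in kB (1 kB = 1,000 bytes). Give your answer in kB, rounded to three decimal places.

872 MiB = 872 × 1,048,576 = 914,358,272 bytes
872 MB = 872 × 1,000,000 = 872,000,000 bytes
difference = 42,358,272 bytes
42,358,272 / 1,000 = 42,358.272 kB

42,358.272 kB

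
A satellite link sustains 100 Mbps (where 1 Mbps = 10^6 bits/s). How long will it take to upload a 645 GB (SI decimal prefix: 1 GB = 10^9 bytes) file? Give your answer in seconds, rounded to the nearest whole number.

645 GB = 645,000,000,000 bytes = 5,160,000,000,000 bits
100 Mbps = 100,000,000 bits/s
time = 5,160,000,000,000 / 100,000,000 = 51,600 s

51,600 seconds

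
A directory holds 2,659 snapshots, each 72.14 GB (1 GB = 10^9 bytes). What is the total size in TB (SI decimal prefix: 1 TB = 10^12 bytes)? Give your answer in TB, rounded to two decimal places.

Total = 2,659 × 72.14 GB = 191820.26 GB
= 191820.26 × 1,000,000,000 bytes = 191,820,260,000,000 bytes
1 TB = 1,000,000,000,000 bytes
191,820,260,000,000 / 1,000,000,000,000 = 191.82 TB

191.82 TB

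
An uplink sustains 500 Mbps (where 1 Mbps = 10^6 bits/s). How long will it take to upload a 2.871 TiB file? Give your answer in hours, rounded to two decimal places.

2.871 TiB = 3,156,697,883,344.896 bytes = 25,253,583,066,759.168 bits
500 Mbps = 500,000,000 bits/s
time = 25,253,583,066,759.168 / 500,000,000 = 50,507.1661 s
50,507.1661 s / 3600 = 14.03 hours

14.03 hours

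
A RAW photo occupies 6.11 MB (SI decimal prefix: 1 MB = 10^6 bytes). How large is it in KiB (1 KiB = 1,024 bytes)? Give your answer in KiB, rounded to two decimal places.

6.11 MB = 6.11 × 10^6 bytes = 6,110,000 bytes
1 KiB = 2^10 bytes = 1,024 bytes
6,110,000 / 1,024 = 5,966.80 KiB

5,966.80 KiB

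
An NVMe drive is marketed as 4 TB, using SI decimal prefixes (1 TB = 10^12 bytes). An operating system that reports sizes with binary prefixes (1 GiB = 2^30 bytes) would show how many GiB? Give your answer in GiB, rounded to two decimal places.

4 TB = 4 × 10^12 bytes = 4,000,000,000,000 bytes
1 GiB = 1,073,741,824 bytes
4,000,000,000,000 / 1,073,741,824 = 3,725.29 GiB

3,725.29 GiB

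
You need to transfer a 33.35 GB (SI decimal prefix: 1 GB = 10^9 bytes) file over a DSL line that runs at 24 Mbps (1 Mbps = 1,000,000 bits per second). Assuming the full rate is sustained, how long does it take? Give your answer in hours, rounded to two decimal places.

3.09 hours

33.35 GB = 33,350,000,000 bytes = 266,800,000,000 bits
24 Mbps = 24,000,000 bits/s
time = 266,800,000,000 / 24,000,000 = 11,116.6667 s
11,116.6667 s / 3600 = 3.09 hours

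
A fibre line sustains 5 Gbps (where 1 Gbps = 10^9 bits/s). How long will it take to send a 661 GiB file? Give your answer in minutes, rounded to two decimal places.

18.93 minutes

661 GiB = 709,743,345,664 bytes = 5,677,946,765,312 bits
5 Gbps = 5,000,000,000 bits/s
time = 5,677,946,765,312 / 5,000,000,000 = 1,135.589 s
1,135.589 s / 60 = 18.93 minutes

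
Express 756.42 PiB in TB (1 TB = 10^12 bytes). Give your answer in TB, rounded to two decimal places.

851,653.21 TB

756.42 PiB × 1,125,899,906,842,624 bytes/PiB = 851,653,207,533,897,646.08 bytes
1 TB = 1,000,000,000,000 bytes
851,653,207,533,897,646.08 / 1,000,000,000,000 = 851,653.21 TB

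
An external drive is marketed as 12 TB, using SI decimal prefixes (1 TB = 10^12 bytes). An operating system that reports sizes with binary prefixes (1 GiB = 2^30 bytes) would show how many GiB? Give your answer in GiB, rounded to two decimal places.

11,175.87 GiB

12 TB × 1,000,000,000,000 bytes/TB = 12,000,000,000,000 bytes
1 GiB = 2^30 bytes = 1,073,741,824 bytes
12,000,000,000,000 / 1,073,741,824 = 11,175.87 GiB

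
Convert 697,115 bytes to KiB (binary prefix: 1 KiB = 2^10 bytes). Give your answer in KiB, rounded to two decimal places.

697,115 bytes given.
1 KiB = 1,024 bytes
697,115 / 1,024 = 680.78 KiB

680.78 KiB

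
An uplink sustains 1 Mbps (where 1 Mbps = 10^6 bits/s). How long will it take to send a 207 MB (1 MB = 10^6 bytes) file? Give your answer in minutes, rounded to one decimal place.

27.6 minutes

207 MB = 207,000,000 bytes = 1,656,000,000 bits
1 Mbps = 1,000,000 bits/s
time = 1,656,000,000 / 1,000,000 = 1,656.00 s
1,656.00 s / 60 = 27.6 minutes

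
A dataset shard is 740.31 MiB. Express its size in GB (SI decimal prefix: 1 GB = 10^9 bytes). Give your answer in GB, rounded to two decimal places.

740.31 MiB = 740.31 × 2^20 bytes = 776,271,298.56 bytes
1 GB = 10^9 bytes = 1,000,000,000 bytes
776,271,298.56 / 1,000,000,000 = 0.78 GB

0.78 GB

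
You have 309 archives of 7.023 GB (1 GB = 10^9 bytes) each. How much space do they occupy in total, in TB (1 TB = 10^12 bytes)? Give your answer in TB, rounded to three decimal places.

2.170 TB

Total = 309 × 7.023 GB = 2170.107 GB
= 2170.107 × 1,000,000,000 bytes = 2,170,107,000,000 bytes
1 TB = 1,000,000,000,000 bytes
2,170,107,000,000 / 1,000,000,000,000 = 2.170 TB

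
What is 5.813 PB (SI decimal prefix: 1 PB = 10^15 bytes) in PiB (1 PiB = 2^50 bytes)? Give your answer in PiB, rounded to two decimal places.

5.16 PiB

5.813 PB × 1,000,000,000,000,000 bytes/PB = 5,813,000,000,000,000 bytes
1 PiB = 1,125,899,906,842,624 bytes
5,813,000,000,000,000 / 1,125,899,906,842,624 = 5.16 PiB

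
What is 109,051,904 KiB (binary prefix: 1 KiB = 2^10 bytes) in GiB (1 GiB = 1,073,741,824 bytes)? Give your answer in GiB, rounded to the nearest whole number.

109,051,904 KiB = 109,051,904 × 2^10 bytes = 111,669,149,696 bytes
1 GiB = 1,073,741,824 bytes
111,669,149,696 / 1,073,741,824 = 104 GiB

104 GiB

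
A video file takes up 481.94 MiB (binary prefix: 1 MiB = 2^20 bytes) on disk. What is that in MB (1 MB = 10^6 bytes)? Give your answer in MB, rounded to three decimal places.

481.94 MiB = 481.94 × 2^20 bytes = 505,350,717.44 bytes
1 MB = 10^6 bytes = 1,000,000 bytes
505,350,717.44 / 1,000,000 = 505.351 MB

505.351 MB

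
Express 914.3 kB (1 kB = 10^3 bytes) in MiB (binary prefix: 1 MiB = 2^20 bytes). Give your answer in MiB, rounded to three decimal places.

0.872 MiB

914.3 kB × 1,000 bytes/kB = 914,300 bytes
1 MiB = 1,048,576 bytes
914,300 / 1,048,576 = 0.872 MiB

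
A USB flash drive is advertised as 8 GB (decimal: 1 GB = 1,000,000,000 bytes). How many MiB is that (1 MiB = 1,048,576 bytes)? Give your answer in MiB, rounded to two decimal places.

8 GB = 8 × 10^9 bytes = 8,000,000,000 bytes
1 MiB = 1,048,576 bytes
8,000,000,000 / 1,048,576 = 7,629.39 MiB

7,629.39 MiB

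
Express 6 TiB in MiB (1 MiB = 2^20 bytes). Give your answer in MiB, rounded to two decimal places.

6 TiB × 1,099,511,627,776 bytes/TiB = 6,597,069,766,656 bytes
1 MiB = 1,048,576 bytes
6,597,069,766,656 / 1,048,576 = 6,291,456.00 MiB

6,291,456.00 MiB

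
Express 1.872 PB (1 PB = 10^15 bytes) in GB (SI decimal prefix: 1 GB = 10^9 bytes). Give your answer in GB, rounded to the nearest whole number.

1,872,000 GB

1.872 PB = 1.872 × 10^15 bytes = 1,872,000,000,000,000 bytes
1 GB = 1,000,000,000 bytes
1,872,000,000,000,000 / 1,000,000,000 = 1,872,000 GB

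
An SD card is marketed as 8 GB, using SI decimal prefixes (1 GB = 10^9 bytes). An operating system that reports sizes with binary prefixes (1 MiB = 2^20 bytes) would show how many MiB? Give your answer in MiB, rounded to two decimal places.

8 GB = 8 × 10^9 bytes = 8,000,000,000 bytes
1 MiB = 1,048,576 bytes
8,000,000,000 / 1,048,576 = 7,629.39 MiB

7,629.39 MiB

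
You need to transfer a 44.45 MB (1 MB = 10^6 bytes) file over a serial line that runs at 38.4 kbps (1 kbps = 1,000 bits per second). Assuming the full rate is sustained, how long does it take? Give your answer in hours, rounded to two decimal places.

2.57 hours

44.45 MB = 44,450,000 bytes = 355,600,000 bits
38.4 kbps = 38,400 bits/s
time = 355,600,000 / 38,400 = 9,260.4167 s
9,260.4167 s / 3600 = 2.57 hours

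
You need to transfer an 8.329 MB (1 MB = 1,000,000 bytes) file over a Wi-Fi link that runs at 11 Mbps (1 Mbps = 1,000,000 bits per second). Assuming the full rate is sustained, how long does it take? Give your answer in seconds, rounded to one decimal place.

8.329 MB = 8,329,000 bytes = 66,632,000 bits
11 Mbps = 11,000,000 bits/s
time = 66,632,000 / 11,000,000 = 6.1 s

6.1 seconds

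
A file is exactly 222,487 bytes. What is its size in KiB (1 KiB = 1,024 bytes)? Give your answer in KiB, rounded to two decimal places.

222,487 bytes given.
1 KiB = 1,024 bytes
222,487 / 1,024 = 217.27 KiB

217.27 KiB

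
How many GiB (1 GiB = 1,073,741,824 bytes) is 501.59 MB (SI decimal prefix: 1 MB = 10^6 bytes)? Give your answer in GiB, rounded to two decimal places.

0.47 GiB

501.59 MB × 1,000,000 bytes/MB = 501,590,000 bytes
1 GiB = 2^30 bytes = 1,073,741,824 bytes
501,590,000 / 1,073,741,824 = 0.47 GiB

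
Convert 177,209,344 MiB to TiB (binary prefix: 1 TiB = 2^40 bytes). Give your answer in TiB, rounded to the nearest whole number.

169 TiB

177,209,344 MiB = 177,209,344 × 2^20 bytes = 185,817,465,094,144 bytes
1 TiB = 1,099,511,627,776 bytes
185,817,465,094,144 / 1,099,511,627,776 = 169 TiB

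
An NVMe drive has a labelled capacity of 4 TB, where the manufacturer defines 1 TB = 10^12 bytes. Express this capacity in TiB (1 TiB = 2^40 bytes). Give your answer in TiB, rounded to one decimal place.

3.6 TiB

4 TB = 4 × 10^12 bytes = 4,000,000,000,000 bytes
1 TiB = 1,099,511,627,776 bytes
4,000,000,000,000 / 1,099,511,627,776 = 3.6 TiB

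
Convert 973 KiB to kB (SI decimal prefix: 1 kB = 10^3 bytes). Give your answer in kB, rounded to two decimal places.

973 KiB = 973 × 2^10 bytes = 996,352 bytes
1 kB = 10^3 bytes = 1,000 bytes
996,352 / 1,000 = 996.35 kB

996.35 kB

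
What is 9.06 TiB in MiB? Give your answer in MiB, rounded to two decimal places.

9,500,098.56 MiB

9.06 TiB = 9.06 × 2^40 bytes = 9,961,575,347,650.56 bytes
1 MiB = 1,048,576 bytes
9,961,575,347,650.56 / 1,048,576 = 9,500,098.56 MiB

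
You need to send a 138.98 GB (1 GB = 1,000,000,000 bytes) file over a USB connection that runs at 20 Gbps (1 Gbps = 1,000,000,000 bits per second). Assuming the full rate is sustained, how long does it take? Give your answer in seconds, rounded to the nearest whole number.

56 seconds

138.98 GB = 138,980,000,000 bytes = 1,111,840,000,000 bits
20 Gbps = 20,000,000,000 bits/s
time = 1,111,840,000,000 / 20,000,000,000 = 56 s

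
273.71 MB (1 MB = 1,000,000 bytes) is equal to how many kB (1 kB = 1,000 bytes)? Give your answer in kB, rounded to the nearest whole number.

273.71 MB = 273.71 × 10^6 bytes = 273,710,000 bytes
1 kB = 1,000 bytes
273,710,000 / 1,000 = 273,710 kB

273,710 kB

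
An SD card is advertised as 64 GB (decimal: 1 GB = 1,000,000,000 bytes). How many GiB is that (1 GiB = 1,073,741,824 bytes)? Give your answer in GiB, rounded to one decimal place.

64 GB = 64 × 10^9 bytes = 64,000,000,000 bytes
1 GiB = 1,073,741,824 bytes
64,000,000,000 / 1,073,741,824 = 59.6 GiB

59.6 GiB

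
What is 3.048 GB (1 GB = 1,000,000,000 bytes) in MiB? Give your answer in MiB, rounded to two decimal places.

3.048 GB × 1,000,000,000 bytes/GB = 3,048,000,000 bytes
1 MiB = 2^20 bytes = 1,048,576 bytes
3,048,000,000 / 1,048,576 = 2,906.80 MiB

2,906.80 MiB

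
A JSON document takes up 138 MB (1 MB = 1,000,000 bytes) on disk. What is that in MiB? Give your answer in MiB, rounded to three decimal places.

138 MB = 138 × 10^6 bytes = 138,000,000 bytes
1 MiB = 2^20 bytes = 1,048,576 bytes
138,000,000 / 1,048,576 = 131.607 MiB

131.607 MiB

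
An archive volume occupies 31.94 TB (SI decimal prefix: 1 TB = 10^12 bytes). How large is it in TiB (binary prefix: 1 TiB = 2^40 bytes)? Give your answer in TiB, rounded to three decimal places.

31.94 TB = 31.94 × 10^12 bytes = 31,940,000,000,000 bytes
1 TiB = 2^40 bytes = 1,099,511,627,776 bytes
31,940,000,000,000 / 1,099,511,627,776 = 29.049 TiB

29.049 TiB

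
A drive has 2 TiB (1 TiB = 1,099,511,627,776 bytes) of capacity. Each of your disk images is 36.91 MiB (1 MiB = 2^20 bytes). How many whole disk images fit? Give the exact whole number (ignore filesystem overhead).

56,817

Capacity: 2 TiB = 2,199,023,255,552 bytes
Per item: 36.91 MiB = 38,702,940.16 bytes
⌊2,199,023,255,552 / 38,702,940.16⌋ = 56,817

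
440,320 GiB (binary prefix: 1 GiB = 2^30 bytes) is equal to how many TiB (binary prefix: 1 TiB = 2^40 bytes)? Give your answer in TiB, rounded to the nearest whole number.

430 TiB

440,320 GiB × 1,073,741,824 bytes/GiB = 472,789,999,943,680 bytes
1 TiB = 1,099,511,627,776 bytes
472,789,999,943,680 / 1,099,511,627,776 = 430 TiB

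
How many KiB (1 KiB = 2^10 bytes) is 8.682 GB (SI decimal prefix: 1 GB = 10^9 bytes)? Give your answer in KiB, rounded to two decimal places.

8.682 GB × 1,000,000,000 bytes/GB = 8,682,000,000 bytes
1 KiB = 1,024 bytes
8,682,000,000 / 1,024 = 8,478,515.63 KiB

8,478,515.63 KiB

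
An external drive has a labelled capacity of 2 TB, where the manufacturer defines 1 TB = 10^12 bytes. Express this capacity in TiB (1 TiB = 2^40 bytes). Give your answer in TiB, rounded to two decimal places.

2 TB × 1,000,000,000,000 bytes/TB = 2,000,000,000,000 bytes
1 TiB = 1,099,511,627,776 bytes
2,000,000,000,000 / 1,099,511,627,776 = 1.82 TiB

1.82 TiB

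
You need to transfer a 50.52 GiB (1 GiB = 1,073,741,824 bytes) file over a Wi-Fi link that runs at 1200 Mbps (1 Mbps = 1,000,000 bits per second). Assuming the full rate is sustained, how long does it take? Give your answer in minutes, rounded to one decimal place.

6.0 minutes

50.52 GiB = 54,245,436,948.48 bytes = 433,963,495,587.84 bits
1200 Mbps = 1,200,000,000 bits/s
time = 433,963,495,587.84 / 1,200,000,000 = 361.64 s
361.64 s / 60 = 6.0 minutes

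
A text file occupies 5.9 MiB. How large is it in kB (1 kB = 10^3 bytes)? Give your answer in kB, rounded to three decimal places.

6,186.598 kB

5.9 MiB × 1,048,576 bytes/MiB = 6,186,598.4 bytes
1 kB = 10^3 bytes = 1,000 bytes
6,186,598.4 / 1,000 = 6,186.598 kB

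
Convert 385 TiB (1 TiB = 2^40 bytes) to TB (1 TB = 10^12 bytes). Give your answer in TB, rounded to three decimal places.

423.312 TB

385 TiB = 385 × 2^40 bytes = 423,311,976,693,760 bytes
1 TB = 1,000,000,000,000 bytes
423,311,976,693,760 / 1,000,000,000,000 = 423.312 TB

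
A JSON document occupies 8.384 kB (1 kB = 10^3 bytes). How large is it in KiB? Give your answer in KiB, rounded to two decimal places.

8.384 kB = 8.384 × 10^3 bytes = 8,384 bytes
1 KiB = 1,024 bytes
8,384 / 1,024 = 8.19 KiB

8.19 KiB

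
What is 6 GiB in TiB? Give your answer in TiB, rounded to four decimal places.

0.0059 TiB

6 GiB = 6 × 2^30 bytes = 6,442,450,944 bytes
1 TiB = 2^40 bytes = 1,099,511,627,776 bytes
6,442,450,944 / 1,099,511,627,776 = 0.0059 TiB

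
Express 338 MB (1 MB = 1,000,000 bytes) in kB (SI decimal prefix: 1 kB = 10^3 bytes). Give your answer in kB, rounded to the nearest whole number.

338 MB = 338 × 10^6 bytes = 338,000,000 bytes
1 kB = 1,000 bytes
338,000,000 / 1,000 = 338,000 kB

338,000 kB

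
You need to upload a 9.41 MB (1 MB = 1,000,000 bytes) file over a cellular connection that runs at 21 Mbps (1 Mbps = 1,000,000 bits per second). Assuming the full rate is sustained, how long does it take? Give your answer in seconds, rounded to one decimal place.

9.41 MB = 9,410,000 bytes = 75,280,000 bits
21 Mbps = 21,000,000 bits/s
time = 75,280,000 / 21,000,000 = 3.6 s

3.6 seconds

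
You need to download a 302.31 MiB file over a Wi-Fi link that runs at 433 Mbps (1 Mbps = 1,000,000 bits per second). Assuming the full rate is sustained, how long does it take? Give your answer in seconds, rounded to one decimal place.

5.9 seconds

302.31 MiB = 316,995,010.56 bytes = 2,535,960,084.48 bits
433 Mbps = 433,000,000 bits/s
time = 2,535,960,084.48 / 433,000,000 = 5.9 s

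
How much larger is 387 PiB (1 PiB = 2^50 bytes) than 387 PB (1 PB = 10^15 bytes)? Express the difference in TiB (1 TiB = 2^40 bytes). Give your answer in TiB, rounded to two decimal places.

387 PiB = 387 × 1,125,899,906,842,624 = 435,723,263,948,095,488 bytes
387 PB = 387 × 1,000,000,000,000,000 = 387,000,000,000,000,000 bytes
difference = 48,723,263,948,095,488 bytes
48,723,263,948,095,488 / 1,099,511,627,776 = 44,313.55 TiB

44,313.55 TiB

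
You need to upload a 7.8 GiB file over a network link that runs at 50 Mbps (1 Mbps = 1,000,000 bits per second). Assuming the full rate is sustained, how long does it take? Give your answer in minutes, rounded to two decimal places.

7.8 GiB = 8,375,186,227.2 bytes = 67,001,489,817.6 bits
50 Mbps = 50,000,000 bits/s
time = 67,001,489,817.6 / 50,000,000 = 1,340.030 s
1,340.030 s / 60 = 22.33 minutes

22.33 minutes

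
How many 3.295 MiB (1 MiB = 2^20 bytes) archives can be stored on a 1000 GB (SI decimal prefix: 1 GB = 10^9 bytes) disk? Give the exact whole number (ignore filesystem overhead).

Capacity: 1000 GB = 1,000,000,000,000 bytes
Per item: 3.295 MiB = 3,455,057.92 bytes
⌊1,000,000,000,000 / 3,455,057.92⌋ = 289,430

289,430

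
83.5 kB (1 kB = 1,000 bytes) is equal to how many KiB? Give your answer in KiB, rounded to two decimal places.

83.5 kB = 83.5 × 10^3 bytes = 83,500 bytes
1 KiB = 1,024 bytes
83,500 / 1,024 = 81.54 KiB

81.54 KiB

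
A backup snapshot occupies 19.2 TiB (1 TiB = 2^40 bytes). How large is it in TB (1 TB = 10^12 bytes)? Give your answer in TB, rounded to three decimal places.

19.2 TiB = 19.2 × 2^40 bytes = 21,110,623,253,299.2 bytes
1 TB = 10^12 bytes = 1,000,000,000,000 bytes
21,110,623,253,299.2 / 1,000,000,000,000 = 21.111 TB

21.111 TB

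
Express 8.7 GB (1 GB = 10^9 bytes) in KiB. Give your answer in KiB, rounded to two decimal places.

8.7 GB = 8.7 × 10^9 bytes = 8,700,000,000 bytes
1 KiB = 1,024 bytes
8,700,000,000 / 1,024 = 8,496,093.75 KiB

8,496,093.75 KiB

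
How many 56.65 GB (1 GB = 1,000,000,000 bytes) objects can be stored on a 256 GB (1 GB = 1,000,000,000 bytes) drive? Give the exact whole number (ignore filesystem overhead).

Capacity: 256 GB = 256,000,000,000 bytes
Per item: 56.65 GB = 56,650,000,000 bytes
⌊256,000,000,000 / 56,650,000,000⌋ = 4

4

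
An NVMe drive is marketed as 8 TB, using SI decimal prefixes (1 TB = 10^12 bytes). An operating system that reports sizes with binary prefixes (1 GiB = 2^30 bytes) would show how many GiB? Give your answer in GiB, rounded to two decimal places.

8 TB = 8 × 10^12 bytes = 8,000,000,000,000 bytes
1 GiB = 2^30 bytes = 1,073,741,824 bytes
8,000,000,000,000 / 1,073,741,824 = 7,450.58 GiB

7,450.58 GiB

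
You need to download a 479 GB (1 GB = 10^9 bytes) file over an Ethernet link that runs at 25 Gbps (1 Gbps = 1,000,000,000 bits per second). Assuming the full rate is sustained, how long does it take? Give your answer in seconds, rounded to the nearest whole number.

153 seconds

479 GB = 479,000,000,000 bytes = 3,832,000,000,000 bits
25 Gbps = 25,000,000,000 bits/s
time = 3,832,000,000,000 / 25,000,000,000 = 153 s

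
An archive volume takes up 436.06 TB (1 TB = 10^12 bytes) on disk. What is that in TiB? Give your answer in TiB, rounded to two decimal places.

396.59 TiB

436.06 TB × 1,000,000,000,000 bytes/TB = 436,060,000,000,000 bytes
1 TiB = 1,099,511,627,776 bytes
436,060,000,000,000 / 1,099,511,627,776 = 396.59 TiB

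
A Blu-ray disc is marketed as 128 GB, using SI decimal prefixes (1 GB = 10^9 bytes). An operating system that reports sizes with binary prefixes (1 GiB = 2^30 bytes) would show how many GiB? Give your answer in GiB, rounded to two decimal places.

119.21 GiB

128 GB = 128 × 10^9 bytes = 128,000,000,000 bytes
1 GiB = 1,073,741,824 bytes
128,000,000,000 / 1,073,741,824 = 119.21 GiB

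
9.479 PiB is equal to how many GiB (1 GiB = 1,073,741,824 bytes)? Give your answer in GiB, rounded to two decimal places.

9.479 PiB × 1,125,899,906,842,624 bytes/PiB = 10,672,405,216,961,232.896 bytes
1 GiB = 1,073,741,824 bytes
10,672,405,216,961,232.896 / 1,073,741,824 = 9,939,451.90 GiB

9,939,451.90 GiB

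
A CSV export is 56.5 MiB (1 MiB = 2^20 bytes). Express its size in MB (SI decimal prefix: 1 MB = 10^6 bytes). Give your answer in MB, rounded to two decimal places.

56.5 MiB = 56.5 × 2^20 bytes = 59,244,544 bytes
1 MB = 10^6 bytes = 1,000,000 bytes
59,244,544 / 1,000,000 = 59.24 MB

59.24 MB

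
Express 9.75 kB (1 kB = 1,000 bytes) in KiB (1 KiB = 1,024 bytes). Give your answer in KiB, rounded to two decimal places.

9.52 KiB

9.75 kB × 1,000 bytes/kB = 9,750 bytes
1 KiB = 2^10 bytes = 1,024 bytes
9,750 / 1,024 = 9.52 KiB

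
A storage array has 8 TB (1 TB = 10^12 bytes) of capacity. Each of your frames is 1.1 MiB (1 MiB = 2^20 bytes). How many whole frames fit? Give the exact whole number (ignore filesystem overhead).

Capacity: 8 TB = 8,000,000,000,000 bytes
Per item: 1.1 MiB = 1,153,433.6 bytes
⌊8,000,000,000,000 / 1,153,433.6⌋ = 6,935,813

6,935,813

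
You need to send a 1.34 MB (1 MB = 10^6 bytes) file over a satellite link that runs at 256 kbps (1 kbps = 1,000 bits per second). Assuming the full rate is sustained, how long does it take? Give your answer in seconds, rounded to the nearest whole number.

1.34 MB = 1,340,000 bytes = 10,720,000 bits
256 kbps = 256,000 bits/s
time = 10,720,000 / 256,000 = 42 s

42 seconds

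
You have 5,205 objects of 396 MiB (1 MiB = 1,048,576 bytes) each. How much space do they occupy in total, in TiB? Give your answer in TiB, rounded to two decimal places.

1.97 TiB

Total = 5,205 × 396 MiB = 2,061,180 MiB
= 2,061,180 × 1,048,576 bytes = 2,161,303,879,680 bytes
1 TiB = 1,099,511,627,776 bytes
2,161,303,879,680 / 1,099,511,627,776 = 1.97 TiB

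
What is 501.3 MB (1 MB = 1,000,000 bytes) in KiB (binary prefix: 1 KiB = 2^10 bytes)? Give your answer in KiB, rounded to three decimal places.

489,550.781 KiB

501.3 MB = 501.3 × 10^6 bytes = 501,300,000 bytes
1 KiB = 1,024 bytes
501,300,000 / 1,024 = 489,550.781 KiB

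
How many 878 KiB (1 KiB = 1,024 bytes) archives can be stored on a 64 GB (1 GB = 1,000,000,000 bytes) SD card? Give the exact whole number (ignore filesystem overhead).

Capacity: 64 GB = 64,000,000,000 bytes
Per item: 878 KiB = 899,072 bytes
⌊64,000,000,000 / 899,072⌋ = 71,184

71,184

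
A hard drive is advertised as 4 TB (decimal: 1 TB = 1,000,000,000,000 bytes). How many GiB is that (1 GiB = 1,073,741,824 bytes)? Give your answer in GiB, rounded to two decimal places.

3,725.29 GiB

4 TB = 4 × 10^12 bytes = 4,000,000,000,000 bytes
1 GiB = 2^30 bytes = 1,073,741,824 bytes
4,000,000,000,000 / 1,073,741,824 = 3,725.29 GiB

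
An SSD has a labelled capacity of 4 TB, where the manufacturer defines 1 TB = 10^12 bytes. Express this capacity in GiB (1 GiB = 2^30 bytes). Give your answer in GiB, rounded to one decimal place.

3,725.3 GiB

4 TB × 1,000,000,000,000 bytes/TB = 4,000,000,000,000 bytes
1 GiB = 1,073,741,824 bytes
4,000,000,000,000 / 1,073,741,824 = 3,725.3 GiB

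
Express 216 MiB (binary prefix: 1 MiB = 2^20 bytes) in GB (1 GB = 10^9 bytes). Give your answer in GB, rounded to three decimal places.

0.226 GB

216 MiB = 216 × 2^20 bytes = 226,492,416 bytes
1 GB = 1,000,000,000 bytes
226,492,416 / 1,000,000,000 = 0.226 GB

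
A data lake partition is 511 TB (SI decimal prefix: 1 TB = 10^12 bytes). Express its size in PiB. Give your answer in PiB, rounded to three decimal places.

511 TB × 1,000,000,000,000 bytes/TB = 511,000,000,000,000 bytes
1 PiB = 2^50 bytes = 1,125,899,906,842,624 bytes
511,000,000,000,000 / 1,125,899,906,842,624 = 0.454 PiB

0.454 PiB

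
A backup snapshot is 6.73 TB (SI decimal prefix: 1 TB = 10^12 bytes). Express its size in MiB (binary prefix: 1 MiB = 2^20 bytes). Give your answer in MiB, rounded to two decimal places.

6.73 TB = 6.73 × 10^12 bytes = 6,730,000,000,000 bytes
1 MiB = 1,048,576 bytes
6,730,000,000,000 / 1,048,576 = 6,418,228.15 MiB

6,418,228.15 MiB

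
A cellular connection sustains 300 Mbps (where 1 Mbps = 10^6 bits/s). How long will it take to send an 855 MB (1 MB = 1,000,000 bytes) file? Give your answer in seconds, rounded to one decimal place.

22.8 seconds

855 MB = 855,000,000 bytes = 6,840,000,000 bits
300 Mbps = 300,000,000 bits/s
time = 6,840,000,000 / 300,000,000 = 22.8 s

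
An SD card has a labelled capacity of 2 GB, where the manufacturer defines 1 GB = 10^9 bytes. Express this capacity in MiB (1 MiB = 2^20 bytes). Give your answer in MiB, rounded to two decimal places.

1,907.35 MiB

2 GB = 2 × 10^9 bytes = 2,000,000,000 bytes
1 MiB = 2^20 bytes = 1,048,576 bytes
2,000,000,000 / 1,048,576 = 1,907.35 MiB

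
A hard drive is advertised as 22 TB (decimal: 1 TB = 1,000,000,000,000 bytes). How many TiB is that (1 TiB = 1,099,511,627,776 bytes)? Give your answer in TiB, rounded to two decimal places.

22 TB = 22 × 10^12 bytes = 22,000,000,000,000 bytes
1 TiB = 2^40 bytes = 1,099,511,627,776 bytes
22,000,000,000,000 / 1,099,511,627,776 = 20.01 TiB

20.01 TiB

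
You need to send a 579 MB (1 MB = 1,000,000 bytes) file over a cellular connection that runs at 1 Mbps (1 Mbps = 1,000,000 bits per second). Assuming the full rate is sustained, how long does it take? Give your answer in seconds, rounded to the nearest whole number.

579 MB = 579,000,000 bytes = 4,632,000,000 bits
1 Mbps = 1,000,000 bits/s
time = 4,632,000,000 / 1,000,000 = 4,632 s

4,632 seconds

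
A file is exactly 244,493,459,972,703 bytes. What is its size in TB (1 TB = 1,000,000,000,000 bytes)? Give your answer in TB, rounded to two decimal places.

244,493,459,972,703 bytes given.
1 TB = 1,000,000,000,000 bytes
244,493,459,972,703 / 1,000,000,000,000 = 244.49 TB

244.49 TB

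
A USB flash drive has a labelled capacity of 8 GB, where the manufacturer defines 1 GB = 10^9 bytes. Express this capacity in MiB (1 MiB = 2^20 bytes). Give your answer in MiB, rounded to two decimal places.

7,629.39 MiB

8 GB = 8 × 10^9 bytes = 8,000,000,000 bytes
1 MiB = 2^20 bytes = 1,048,576 bytes
8,000,000,000 / 1,048,576 = 7,629.39 MiB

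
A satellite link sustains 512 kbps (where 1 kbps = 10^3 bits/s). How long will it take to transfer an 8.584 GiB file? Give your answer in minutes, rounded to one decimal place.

8.584 GiB = 9,216,999,817.216 bytes = 73,735,998,537.728 bits
512 kbps = 512,000 bits/s
time = 73,735,998,537.728 / 512,000 = 144,015.62 s
144,015.62 s / 60 = 2,400.3 minutes

2,400.3 minutes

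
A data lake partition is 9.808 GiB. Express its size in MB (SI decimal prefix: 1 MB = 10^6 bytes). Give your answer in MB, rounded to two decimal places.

10,531.26 MB

9.808 GiB = 9.808 × 2^30 bytes = 10,531,259,809.792 bytes
1 MB = 10^6 bytes = 1,000,000 bytes
10,531,259,809.792 / 1,000,000 = 10,531.26 MB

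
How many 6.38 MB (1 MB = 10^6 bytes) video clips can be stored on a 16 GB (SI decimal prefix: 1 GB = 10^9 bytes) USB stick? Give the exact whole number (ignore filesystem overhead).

Capacity: 16 GB = 16,000,000,000 bytes
Per item: 6.38 MB = 6,380,000 bytes
⌊16,000,000,000 / 6,380,000⌋ = 2,507

2,507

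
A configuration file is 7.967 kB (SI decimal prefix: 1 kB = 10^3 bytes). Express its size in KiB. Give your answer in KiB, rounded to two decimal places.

7.78 KiB

7.967 kB = 7.967 × 10^3 bytes = 7,967 bytes
1 KiB = 2^10 bytes = 1,024 bytes
7,967 / 1,024 = 7.78 KiB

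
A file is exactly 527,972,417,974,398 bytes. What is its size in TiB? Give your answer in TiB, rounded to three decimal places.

527,972,417,974,398 bytes given.
1 TiB = 2^40 bytes = 1,099,511,627,776 bytes
527,972,417,974,398 / 1,099,511,627,776 = 480.188 TiB

480.188 TiB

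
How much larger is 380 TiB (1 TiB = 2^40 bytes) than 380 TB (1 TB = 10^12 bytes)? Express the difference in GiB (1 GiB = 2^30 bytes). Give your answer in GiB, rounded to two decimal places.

380 TiB = 380 × 1,099,511,627,776 = 417,814,418,554,880 bytes
380 TB = 380 × 1,000,000,000,000 = 380,000,000,000,000 bytes
difference = 37,814,418,554,880 bytes
37,814,418,554,880 / 1,073,741,824 = 35,217.42 GiB

35,217.42 GiB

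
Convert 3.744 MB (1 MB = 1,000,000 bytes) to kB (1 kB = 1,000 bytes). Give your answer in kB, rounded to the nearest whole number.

3.744 MB = 3.744 × 10^6 bytes = 3,744,000 bytes
1 kB = 1,000 bytes
3,744,000 / 1,000 = 3,744 kB

3,744 kB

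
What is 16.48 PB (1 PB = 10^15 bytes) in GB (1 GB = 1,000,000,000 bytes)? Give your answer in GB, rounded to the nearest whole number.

16,480,000 GB

16.48 PB × 1,000,000,000,000,000 bytes/PB = 16,480,000,000,000,000 bytes
1 GB = 1,000,000,000 bytes
16,480,000,000,000,000 / 1,000,000,000 = 16,480,000 GB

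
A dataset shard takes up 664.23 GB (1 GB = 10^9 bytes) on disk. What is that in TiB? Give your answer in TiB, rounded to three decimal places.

664.23 GB = 664.23 × 10^9 bytes = 664,230,000,000 bytes
1 TiB = 1,099,511,627,776 bytes
664,230,000,000 / 1,099,511,627,776 = 0.604 TiB

0.604 TiB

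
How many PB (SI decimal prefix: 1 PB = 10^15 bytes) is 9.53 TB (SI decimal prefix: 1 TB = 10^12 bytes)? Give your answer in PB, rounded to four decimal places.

9.53 TB × 1,000,000,000,000 bytes/TB = 9,530,000,000,000 bytes
1 PB = 1,000,000,000,000,000 bytes
9,530,000,000,000 / 1,000,000,000,000,000 = 0.0095 PB

0.0095 PB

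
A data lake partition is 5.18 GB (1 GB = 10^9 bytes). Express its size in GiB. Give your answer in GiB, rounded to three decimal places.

5.18 GB = 5.18 × 10^9 bytes = 5,180,000,000 bytes
1 GiB = 1,073,741,824 bytes
5,180,000,000 / 1,073,741,824 = 4.824 GiB

4.824 GiB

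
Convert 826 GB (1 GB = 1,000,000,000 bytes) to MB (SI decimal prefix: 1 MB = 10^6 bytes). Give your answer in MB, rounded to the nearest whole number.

826,000 MB

826 GB × 1,000,000,000 bytes/GB = 826,000,000,000 bytes
1 MB = 1,000,000 bytes
826,000,000,000 / 1,000,000 = 826,000 MB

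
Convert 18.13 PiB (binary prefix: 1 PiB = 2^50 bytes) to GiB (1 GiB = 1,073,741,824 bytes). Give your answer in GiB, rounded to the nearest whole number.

19,010,683 GiB

18.13 PiB = 18.13 × 2^50 bytes = 20,412,565,311,056,773.12 bytes
1 GiB = 2^30 bytes = 1,073,741,824 bytes
20,412,565,311,056,773.12 / 1,073,741,824 = 19,010,683 GiB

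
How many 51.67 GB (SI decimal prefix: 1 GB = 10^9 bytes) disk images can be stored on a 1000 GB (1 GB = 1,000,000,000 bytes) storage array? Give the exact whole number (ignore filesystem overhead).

19

Capacity: 1000 GB = 1,000,000,000,000 bytes
Per item: 51.67 GB = 51,670,000,000 bytes
⌊1,000,000,000,000 / 51,670,000,000⌋ = 19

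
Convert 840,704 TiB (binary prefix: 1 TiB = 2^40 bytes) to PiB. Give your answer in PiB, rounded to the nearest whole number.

821 PiB

840,704 TiB = 840,704 × 2^40 bytes = 924,363,823,517,794,304 bytes
1 PiB = 2^50 bytes = 1,125,899,906,842,624 bytes
924,363,823,517,794,304 / 1,125,899,906,842,624 = 821 PiB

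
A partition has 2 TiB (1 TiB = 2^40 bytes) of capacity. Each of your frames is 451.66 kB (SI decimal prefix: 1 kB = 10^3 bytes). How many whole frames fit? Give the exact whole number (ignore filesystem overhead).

Capacity: 2 TiB = 2,199,023,255,552 bytes
Per item: 451.66 kB = 451,660 bytes
⌊2,199,023,255,552 / 451,660⌋ = 4,868,758

4,868,758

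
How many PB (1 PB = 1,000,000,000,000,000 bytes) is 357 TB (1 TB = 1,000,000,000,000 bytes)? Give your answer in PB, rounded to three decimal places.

357 TB × 1,000,000,000,000 bytes/TB = 357,000,000,000,000 bytes
1 PB = 10^15 bytes = 1,000,000,000,000,000 bytes
357,000,000,000,000 / 1,000,000,000,000,000 = 0.357 PB

0.357 PB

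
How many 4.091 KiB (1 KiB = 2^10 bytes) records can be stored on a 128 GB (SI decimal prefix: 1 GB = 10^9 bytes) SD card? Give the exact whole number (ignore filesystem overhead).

30,554,876

Capacity: 128 GB = 128,000,000,000 bytes
Per item: 4.091 KiB = 4,189.184 bytes
⌊128,000,000,000 / 4,189.184⌋ = 30,554,876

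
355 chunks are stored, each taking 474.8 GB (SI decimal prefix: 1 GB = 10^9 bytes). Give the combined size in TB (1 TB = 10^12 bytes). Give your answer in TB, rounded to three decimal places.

Total = 355 × 474.8 GB = 168,554 GB
= 168,554 × 1,000,000,000 bytes = 168,554,000,000,000 bytes
1 TB = 1,000,000,000,000 bytes
168,554,000,000,000 / 1,000,000,000,000 = 168.554 TB

168.554 TB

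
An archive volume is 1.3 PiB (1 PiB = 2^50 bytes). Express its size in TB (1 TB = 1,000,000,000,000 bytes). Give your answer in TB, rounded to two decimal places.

1.3 PiB = 1.3 × 2^50 bytes = 1,463,669,878,895,411.2 bytes
1 TB = 1,000,000,000,000 bytes
1,463,669,878,895,411.2 / 1,000,000,000,000 = 1,463.67 TB

1,463.67 TB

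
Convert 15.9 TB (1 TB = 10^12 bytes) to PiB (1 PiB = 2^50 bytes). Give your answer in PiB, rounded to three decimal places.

15.9 TB = 15.9 × 10^12 bytes = 15,900,000,000,000 bytes
1 PiB = 2^50 bytes = 1,125,899,906,842,624 bytes
15,900,000,000,000 / 1,125,899,906,842,624 = 0.014 PiB

0.014 PiB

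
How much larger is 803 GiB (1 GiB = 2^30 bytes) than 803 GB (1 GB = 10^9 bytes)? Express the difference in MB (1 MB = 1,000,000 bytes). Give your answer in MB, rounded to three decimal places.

803 GiB = 803 × 1,073,741,824 = 862,214,684,672 bytes
803 GB = 803 × 1,000,000,000 = 803,000,000,000 bytes
difference = 59,214,684,672 bytes
59,214,684,672 / 1,000,000 = 59,214.685 MB

59,214.685 MB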